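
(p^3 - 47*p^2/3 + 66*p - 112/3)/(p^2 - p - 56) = (3*p^2 - 23*p + 14)/(3*(p + 7))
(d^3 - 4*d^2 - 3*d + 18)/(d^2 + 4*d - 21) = (d^2 - d - 6)/(d + 7)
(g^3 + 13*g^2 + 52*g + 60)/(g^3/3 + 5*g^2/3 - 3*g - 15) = 3*(g^2 + 8*g + 12)/(g^2 - 9)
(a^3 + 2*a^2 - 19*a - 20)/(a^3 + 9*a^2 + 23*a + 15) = (a - 4)/(a + 3)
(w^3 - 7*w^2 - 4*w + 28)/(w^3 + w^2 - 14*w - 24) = (w^2 - 9*w + 14)/(w^2 - w - 12)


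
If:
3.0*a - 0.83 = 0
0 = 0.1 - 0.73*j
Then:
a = 0.28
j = 0.14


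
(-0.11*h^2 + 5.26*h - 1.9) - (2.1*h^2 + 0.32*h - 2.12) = -2.21*h^2 + 4.94*h + 0.22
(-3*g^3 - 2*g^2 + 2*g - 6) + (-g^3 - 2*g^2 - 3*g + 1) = -4*g^3 - 4*g^2 - g - 5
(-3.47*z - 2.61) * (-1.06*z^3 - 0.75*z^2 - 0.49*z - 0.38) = 3.6782*z^4 + 5.3691*z^3 + 3.6578*z^2 + 2.5975*z + 0.9918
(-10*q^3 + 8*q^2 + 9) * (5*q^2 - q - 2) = -50*q^5 + 50*q^4 + 12*q^3 + 29*q^2 - 9*q - 18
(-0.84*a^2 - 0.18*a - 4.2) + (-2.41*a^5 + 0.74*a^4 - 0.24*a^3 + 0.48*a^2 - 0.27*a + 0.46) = -2.41*a^5 + 0.74*a^4 - 0.24*a^3 - 0.36*a^2 - 0.45*a - 3.74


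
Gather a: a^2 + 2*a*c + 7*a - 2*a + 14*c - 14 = a^2 + a*(2*c + 5) + 14*c - 14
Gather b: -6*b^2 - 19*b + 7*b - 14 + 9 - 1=-6*b^2 - 12*b - 6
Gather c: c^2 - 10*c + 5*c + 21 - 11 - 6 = c^2 - 5*c + 4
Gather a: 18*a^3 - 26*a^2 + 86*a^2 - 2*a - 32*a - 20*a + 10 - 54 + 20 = 18*a^3 + 60*a^2 - 54*a - 24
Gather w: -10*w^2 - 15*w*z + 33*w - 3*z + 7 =-10*w^2 + w*(33 - 15*z) - 3*z + 7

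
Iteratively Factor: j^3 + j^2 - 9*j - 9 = (j + 3)*(j^2 - 2*j - 3) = (j + 1)*(j + 3)*(j - 3)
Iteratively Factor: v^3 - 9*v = (v)*(v^2 - 9) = v*(v - 3)*(v + 3)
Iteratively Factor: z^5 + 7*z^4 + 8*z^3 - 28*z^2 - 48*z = (z + 2)*(z^4 + 5*z^3 - 2*z^2 - 24*z) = (z + 2)*(z + 3)*(z^3 + 2*z^2 - 8*z) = z*(z + 2)*(z + 3)*(z^2 + 2*z - 8) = z*(z - 2)*(z + 2)*(z + 3)*(z + 4)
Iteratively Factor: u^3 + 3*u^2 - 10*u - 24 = (u + 2)*(u^2 + u - 12) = (u - 3)*(u + 2)*(u + 4)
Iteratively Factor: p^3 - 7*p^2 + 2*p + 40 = (p - 4)*(p^2 - 3*p - 10) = (p - 4)*(p + 2)*(p - 5)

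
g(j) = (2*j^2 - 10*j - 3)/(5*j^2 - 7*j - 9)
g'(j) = (7 - 10*j)*(2*j^2 - 10*j - 3)/(5*j^2 - 7*j - 9)^2 + (4*j - 10)/(5*j^2 - 7*j - 9)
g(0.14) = 0.44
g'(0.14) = 0.71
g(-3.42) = 0.74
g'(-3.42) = 0.09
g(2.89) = -1.21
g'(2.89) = 2.24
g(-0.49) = -0.54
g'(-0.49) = 4.22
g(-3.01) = 0.79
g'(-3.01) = 0.13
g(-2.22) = 0.93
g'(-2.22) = 0.27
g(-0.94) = 4.09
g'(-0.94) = 26.67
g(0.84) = 0.88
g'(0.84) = 0.69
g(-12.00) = 0.51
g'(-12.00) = 0.01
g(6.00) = 0.07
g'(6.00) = 0.08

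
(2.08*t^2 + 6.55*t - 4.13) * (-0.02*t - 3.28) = -0.0416*t^3 - 6.9534*t^2 - 21.4014*t + 13.5464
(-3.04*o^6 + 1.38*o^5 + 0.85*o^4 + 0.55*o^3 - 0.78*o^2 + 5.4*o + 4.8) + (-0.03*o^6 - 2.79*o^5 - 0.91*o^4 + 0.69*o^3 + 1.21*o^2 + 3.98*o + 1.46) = -3.07*o^6 - 1.41*o^5 - 0.0600000000000001*o^4 + 1.24*o^3 + 0.43*o^2 + 9.38*o + 6.26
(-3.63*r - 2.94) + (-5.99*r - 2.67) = -9.62*r - 5.61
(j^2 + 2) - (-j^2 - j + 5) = 2*j^2 + j - 3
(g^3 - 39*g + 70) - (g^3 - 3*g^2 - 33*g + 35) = 3*g^2 - 6*g + 35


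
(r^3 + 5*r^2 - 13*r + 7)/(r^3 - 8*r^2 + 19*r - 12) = (r^2 + 6*r - 7)/(r^2 - 7*r + 12)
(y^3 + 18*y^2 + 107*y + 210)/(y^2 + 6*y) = y + 12 + 35/y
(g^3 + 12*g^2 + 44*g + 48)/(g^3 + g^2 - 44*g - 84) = (g + 4)/(g - 7)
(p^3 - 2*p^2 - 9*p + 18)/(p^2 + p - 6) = p - 3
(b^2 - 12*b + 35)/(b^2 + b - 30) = (b - 7)/(b + 6)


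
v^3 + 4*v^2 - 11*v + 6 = (v - 1)^2*(v + 6)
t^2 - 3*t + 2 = (t - 2)*(t - 1)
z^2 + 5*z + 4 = (z + 1)*(z + 4)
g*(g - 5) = g^2 - 5*g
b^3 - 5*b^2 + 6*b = b*(b - 3)*(b - 2)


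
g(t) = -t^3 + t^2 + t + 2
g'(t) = -3*t^2 + 2*t + 1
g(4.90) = -86.74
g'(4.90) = -61.23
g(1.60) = 2.06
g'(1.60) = -3.48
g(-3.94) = 74.75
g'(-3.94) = -53.45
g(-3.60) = 58.02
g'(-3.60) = -45.08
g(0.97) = 3.00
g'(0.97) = 0.12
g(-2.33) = 17.75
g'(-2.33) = -19.95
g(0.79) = 2.92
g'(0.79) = 0.71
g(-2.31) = 17.35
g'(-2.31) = -19.63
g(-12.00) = 1862.00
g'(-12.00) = -455.00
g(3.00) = -13.00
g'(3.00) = -20.00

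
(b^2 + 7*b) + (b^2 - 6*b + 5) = 2*b^2 + b + 5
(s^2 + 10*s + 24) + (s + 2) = s^2 + 11*s + 26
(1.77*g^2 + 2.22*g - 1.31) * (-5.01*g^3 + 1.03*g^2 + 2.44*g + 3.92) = -8.8677*g^5 - 9.2991*g^4 + 13.1685*g^3 + 11.0059*g^2 + 5.506*g - 5.1352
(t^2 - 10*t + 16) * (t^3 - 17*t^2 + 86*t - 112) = t^5 - 27*t^4 + 272*t^3 - 1244*t^2 + 2496*t - 1792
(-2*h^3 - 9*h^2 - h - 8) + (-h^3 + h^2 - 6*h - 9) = -3*h^3 - 8*h^2 - 7*h - 17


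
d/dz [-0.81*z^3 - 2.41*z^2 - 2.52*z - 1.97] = -2.43*z^2 - 4.82*z - 2.52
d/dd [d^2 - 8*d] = 2*d - 8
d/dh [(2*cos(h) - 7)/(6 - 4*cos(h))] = 4*sin(h)/(2*cos(h) - 3)^2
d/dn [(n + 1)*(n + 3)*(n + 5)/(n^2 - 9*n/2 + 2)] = 2*(2*n^4 - 18*n^3 - 115*n^2 + 12*n + 227)/(4*n^4 - 36*n^3 + 97*n^2 - 72*n + 16)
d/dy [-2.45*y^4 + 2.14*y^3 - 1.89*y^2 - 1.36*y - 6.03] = -9.8*y^3 + 6.42*y^2 - 3.78*y - 1.36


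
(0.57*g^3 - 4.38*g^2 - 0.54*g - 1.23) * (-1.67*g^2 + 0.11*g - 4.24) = -0.9519*g^5 + 7.3773*g^4 - 1.9968*g^3 + 20.5659*g^2 + 2.1543*g + 5.2152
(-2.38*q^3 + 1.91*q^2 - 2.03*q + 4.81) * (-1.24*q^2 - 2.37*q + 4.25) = 2.9512*q^5 + 3.2722*q^4 - 12.1245*q^3 + 6.9642*q^2 - 20.0272*q + 20.4425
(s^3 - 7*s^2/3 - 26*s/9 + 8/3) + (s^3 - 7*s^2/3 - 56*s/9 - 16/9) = 2*s^3 - 14*s^2/3 - 82*s/9 + 8/9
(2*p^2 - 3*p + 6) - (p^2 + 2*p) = p^2 - 5*p + 6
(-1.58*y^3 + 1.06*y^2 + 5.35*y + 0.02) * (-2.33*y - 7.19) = 3.6814*y^4 + 8.8904*y^3 - 20.0869*y^2 - 38.5131*y - 0.1438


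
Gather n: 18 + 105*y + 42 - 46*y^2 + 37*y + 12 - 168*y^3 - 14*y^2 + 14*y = -168*y^3 - 60*y^2 + 156*y + 72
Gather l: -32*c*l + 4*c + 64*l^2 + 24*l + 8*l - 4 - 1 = 4*c + 64*l^2 + l*(32 - 32*c) - 5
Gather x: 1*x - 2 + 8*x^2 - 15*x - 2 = 8*x^2 - 14*x - 4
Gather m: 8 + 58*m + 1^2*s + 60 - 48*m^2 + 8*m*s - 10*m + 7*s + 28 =-48*m^2 + m*(8*s + 48) + 8*s + 96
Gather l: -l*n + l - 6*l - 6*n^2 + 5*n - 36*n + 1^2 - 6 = l*(-n - 5) - 6*n^2 - 31*n - 5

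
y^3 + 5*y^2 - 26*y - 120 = (y - 5)*(y + 4)*(y + 6)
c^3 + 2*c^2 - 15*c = c*(c - 3)*(c + 5)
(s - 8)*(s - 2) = s^2 - 10*s + 16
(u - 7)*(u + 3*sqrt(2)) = u^2 - 7*u + 3*sqrt(2)*u - 21*sqrt(2)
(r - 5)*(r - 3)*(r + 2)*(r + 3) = r^4 - 3*r^3 - 19*r^2 + 27*r + 90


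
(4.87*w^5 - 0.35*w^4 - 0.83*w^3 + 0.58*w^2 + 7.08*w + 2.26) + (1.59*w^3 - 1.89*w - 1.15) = 4.87*w^5 - 0.35*w^4 + 0.76*w^3 + 0.58*w^2 + 5.19*w + 1.11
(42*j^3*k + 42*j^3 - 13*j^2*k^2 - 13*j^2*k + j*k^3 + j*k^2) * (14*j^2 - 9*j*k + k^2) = 588*j^5*k + 588*j^5 - 560*j^4*k^2 - 560*j^4*k + 173*j^3*k^3 + 173*j^3*k^2 - 22*j^2*k^4 - 22*j^2*k^3 + j*k^5 + j*k^4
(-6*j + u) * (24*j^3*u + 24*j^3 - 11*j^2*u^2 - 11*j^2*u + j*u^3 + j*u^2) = -144*j^4*u - 144*j^4 + 90*j^3*u^2 + 90*j^3*u - 17*j^2*u^3 - 17*j^2*u^2 + j*u^4 + j*u^3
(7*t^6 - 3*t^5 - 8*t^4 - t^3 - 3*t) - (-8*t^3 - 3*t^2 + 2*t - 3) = 7*t^6 - 3*t^5 - 8*t^4 + 7*t^3 + 3*t^2 - 5*t + 3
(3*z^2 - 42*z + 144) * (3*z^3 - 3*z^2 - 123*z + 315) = 9*z^5 - 135*z^4 + 189*z^3 + 5679*z^2 - 30942*z + 45360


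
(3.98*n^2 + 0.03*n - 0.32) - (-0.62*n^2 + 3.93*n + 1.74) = 4.6*n^2 - 3.9*n - 2.06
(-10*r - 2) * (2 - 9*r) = 90*r^2 - 2*r - 4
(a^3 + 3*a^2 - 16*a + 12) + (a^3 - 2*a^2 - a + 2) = 2*a^3 + a^2 - 17*a + 14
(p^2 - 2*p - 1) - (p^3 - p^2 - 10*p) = -p^3 + 2*p^2 + 8*p - 1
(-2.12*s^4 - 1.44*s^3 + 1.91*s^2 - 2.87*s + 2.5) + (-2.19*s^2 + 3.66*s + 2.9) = -2.12*s^4 - 1.44*s^3 - 0.28*s^2 + 0.79*s + 5.4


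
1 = 1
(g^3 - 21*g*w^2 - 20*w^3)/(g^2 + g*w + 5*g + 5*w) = (g^2 - g*w - 20*w^2)/(g + 5)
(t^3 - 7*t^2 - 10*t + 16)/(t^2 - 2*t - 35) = (-t^3 + 7*t^2 + 10*t - 16)/(-t^2 + 2*t + 35)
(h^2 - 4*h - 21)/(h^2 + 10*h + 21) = (h - 7)/(h + 7)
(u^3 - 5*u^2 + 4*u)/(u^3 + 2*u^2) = (u^2 - 5*u + 4)/(u*(u + 2))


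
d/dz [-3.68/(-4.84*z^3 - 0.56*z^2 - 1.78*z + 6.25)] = (-53.4336*z^2 - 4.1216*z - 6.5504)/(4.84*z^3 + 0.56*z^2 + 1.78*z - 6.25)^2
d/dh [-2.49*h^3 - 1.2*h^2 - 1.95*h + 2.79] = -7.47*h^2 - 2.4*h - 1.95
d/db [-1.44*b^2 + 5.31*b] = 5.31 - 2.88*b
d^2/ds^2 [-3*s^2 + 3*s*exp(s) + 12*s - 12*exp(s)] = 3*s*exp(s) - 6*exp(s) - 6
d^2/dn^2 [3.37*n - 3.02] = 0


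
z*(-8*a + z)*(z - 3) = -8*a*z^2 + 24*a*z + z^3 - 3*z^2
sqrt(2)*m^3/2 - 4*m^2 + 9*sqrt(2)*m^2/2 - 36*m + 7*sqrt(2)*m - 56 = (m + 7)*(m - 4*sqrt(2))*(sqrt(2)*m/2 + sqrt(2))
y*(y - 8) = y^2 - 8*y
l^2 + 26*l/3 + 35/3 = (l + 5/3)*(l + 7)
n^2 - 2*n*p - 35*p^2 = (n - 7*p)*(n + 5*p)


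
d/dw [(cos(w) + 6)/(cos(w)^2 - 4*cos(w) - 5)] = (cos(w)^2 + 12*cos(w) - 19)*sin(w)/(sin(w)^2 + 4*cos(w) + 4)^2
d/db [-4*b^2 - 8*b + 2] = -8*b - 8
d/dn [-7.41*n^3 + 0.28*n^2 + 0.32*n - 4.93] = -22.23*n^2 + 0.56*n + 0.32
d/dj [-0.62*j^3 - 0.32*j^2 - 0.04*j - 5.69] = -1.86*j^2 - 0.64*j - 0.04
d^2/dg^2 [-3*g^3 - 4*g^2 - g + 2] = -18*g - 8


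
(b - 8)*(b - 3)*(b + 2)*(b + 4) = b^4 - 5*b^3 - 34*b^2 + 56*b + 192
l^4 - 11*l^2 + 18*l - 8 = (l - 2)*(l - 1)^2*(l + 4)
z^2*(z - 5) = z^3 - 5*z^2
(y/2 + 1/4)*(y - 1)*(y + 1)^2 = y^4/2 + 3*y^3/4 - y^2/4 - 3*y/4 - 1/4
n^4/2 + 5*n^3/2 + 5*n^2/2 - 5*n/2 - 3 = (n/2 + 1)*(n - 1)*(n + 1)*(n + 3)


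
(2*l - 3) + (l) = 3*l - 3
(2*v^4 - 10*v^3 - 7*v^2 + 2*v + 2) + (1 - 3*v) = 2*v^4 - 10*v^3 - 7*v^2 - v + 3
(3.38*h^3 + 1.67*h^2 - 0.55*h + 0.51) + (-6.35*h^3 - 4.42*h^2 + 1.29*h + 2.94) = -2.97*h^3 - 2.75*h^2 + 0.74*h + 3.45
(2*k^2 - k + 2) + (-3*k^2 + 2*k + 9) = -k^2 + k + 11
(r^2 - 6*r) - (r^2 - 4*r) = -2*r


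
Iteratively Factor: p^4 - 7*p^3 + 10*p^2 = (p)*(p^3 - 7*p^2 + 10*p) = p*(p - 2)*(p^2 - 5*p) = p^2*(p - 2)*(p - 5)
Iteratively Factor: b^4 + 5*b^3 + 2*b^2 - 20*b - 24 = (b + 2)*(b^3 + 3*b^2 - 4*b - 12) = (b - 2)*(b + 2)*(b^2 + 5*b + 6) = (b - 2)*(b + 2)*(b + 3)*(b + 2)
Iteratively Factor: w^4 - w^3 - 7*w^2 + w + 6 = (w + 2)*(w^3 - 3*w^2 - w + 3) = (w - 3)*(w + 2)*(w^2 - 1) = (w - 3)*(w - 1)*(w + 2)*(w + 1)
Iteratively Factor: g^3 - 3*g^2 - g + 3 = (g + 1)*(g^2 - 4*g + 3) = (g - 1)*(g + 1)*(g - 3)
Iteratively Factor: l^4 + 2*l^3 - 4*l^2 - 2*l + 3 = (l - 1)*(l^3 + 3*l^2 - l - 3) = (l - 1)*(l + 3)*(l^2 - 1) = (l - 1)^2*(l + 3)*(l + 1)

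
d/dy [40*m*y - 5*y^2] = 40*m - 10*y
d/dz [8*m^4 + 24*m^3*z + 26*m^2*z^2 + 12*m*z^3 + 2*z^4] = 24*m^3 + 52*m^2*z + 36*m*z^2 + 8*z^3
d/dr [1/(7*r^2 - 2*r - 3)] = 2*(1 - 7*r)/(-7*r^2 + 2*r + 3)^2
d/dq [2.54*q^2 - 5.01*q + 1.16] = 5.08*q - 5.01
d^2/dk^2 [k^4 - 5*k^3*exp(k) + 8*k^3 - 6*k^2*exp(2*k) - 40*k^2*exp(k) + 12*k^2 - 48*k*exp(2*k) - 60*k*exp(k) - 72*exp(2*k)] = -5*k^3*exp(k) - 24*k^2*exp(2*k) - 70*k^2*exp(k) + 12*k^2 - 240*k*exp(2*k) - 250*k*exp(k) + 48*k - 492*exp(2*k) - 200*exp(k) + 24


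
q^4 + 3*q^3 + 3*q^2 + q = q*(q + 1)^3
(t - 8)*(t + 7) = t^2 - t - 56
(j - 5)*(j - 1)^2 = j^3 - 7*j^2 + 11*j - 5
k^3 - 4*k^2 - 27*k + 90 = (k - 6)*(k - 3)*(k + 5)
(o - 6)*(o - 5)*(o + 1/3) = o^3 - 32*o^2/3 + 79*o/3 + 10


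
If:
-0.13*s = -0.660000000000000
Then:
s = 5.08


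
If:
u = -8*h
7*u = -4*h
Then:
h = 0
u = 0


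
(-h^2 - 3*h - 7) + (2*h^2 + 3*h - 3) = h^2 - 10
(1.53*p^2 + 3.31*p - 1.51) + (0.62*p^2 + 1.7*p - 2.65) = 2.15*p^2 + 5.01*p - 4.16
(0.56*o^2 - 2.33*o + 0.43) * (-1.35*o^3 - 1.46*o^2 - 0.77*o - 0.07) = -0.756*o^5 + 2.3279*o^4 + 2.3901*o^3 + 1.1271*o^2 - 0.168*o - 0.0301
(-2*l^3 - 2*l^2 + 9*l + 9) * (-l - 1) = 2*l^4 + 4*l^3 - 7*l^2 - 18*l - 9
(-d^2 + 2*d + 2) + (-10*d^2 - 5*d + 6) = -11*d^2 - 3*d + 8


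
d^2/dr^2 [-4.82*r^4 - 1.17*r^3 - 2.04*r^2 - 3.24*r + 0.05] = -57.84*r^2 - 7.02*r - 4.08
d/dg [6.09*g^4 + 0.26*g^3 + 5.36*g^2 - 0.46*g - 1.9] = 24.36*g^3 + 0.78*g^2 + 10.72*g - 0.46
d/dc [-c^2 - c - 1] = -2*c - 1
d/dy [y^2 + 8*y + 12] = 2*y + 8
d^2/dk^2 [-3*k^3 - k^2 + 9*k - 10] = -18*k - 2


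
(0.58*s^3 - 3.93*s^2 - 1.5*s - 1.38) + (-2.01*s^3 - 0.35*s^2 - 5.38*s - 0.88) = -1.43*s^3 - 4.28*s^2 - 6.88*s - 2.26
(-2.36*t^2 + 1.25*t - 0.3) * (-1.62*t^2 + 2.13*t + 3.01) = 3.8232*t^4 - 7.0518*t^3 - 3.9551*t^2 + 3.1235*t - 0.903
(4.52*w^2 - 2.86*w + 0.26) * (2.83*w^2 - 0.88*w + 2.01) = 12.7916*w^4 - 12.0714*w^3 + 12.3378*w^2 - 5.9774*w + 0.5226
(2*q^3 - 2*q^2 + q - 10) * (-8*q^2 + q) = -16*q^5 + 18*q^4 - 10*q^3 + 81*q^2 - 10*q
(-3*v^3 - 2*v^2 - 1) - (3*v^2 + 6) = -3*v^3 - 5*v^2 - 7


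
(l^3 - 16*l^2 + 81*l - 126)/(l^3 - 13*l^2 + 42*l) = (l - 3)/l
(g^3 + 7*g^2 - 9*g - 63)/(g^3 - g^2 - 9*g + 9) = (g + 7)/(g - 1)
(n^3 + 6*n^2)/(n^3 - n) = n*(n + 6)/(n^2 - 1)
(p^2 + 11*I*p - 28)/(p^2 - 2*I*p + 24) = (p + 7*I)/(p - 6*I)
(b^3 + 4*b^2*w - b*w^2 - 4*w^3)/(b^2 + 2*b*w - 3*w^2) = (b^2 + 5*b*w + 4*w^2)/(b + 3*w)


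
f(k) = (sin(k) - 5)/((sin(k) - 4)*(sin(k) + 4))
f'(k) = -(sin(k) - 5)*cos(k)/((sin(k) - 4)*(sin(k) + 4)^2) - (sin(k) - 5)*cos(k)/((sin(k) - 4)^2*(sin(k) + 4)) + cos(k)/((sin(k) - 4)*(sin(k) + 4))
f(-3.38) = 0.30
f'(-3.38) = 0.05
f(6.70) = 0.29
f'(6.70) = -0.04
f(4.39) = 0.39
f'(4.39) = 0.04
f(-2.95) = 0.33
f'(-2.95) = 0.07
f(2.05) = 0.27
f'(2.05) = 0.02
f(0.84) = 0.28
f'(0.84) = -0.03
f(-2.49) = 0.36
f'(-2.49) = 0.07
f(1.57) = 0.27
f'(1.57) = -0.00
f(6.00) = 0.33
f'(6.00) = -0.07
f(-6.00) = 0.30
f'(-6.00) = -0.05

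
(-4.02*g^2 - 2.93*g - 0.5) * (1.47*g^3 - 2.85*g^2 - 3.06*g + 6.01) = -5.9094*g^5 + 7.1499*g^4 + 19.9167*g^3 - 13.7694*g^2 - 16.0793*g - 3.005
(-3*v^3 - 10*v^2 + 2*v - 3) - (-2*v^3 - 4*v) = -v^3 - 10*v^2 + 6*v - 3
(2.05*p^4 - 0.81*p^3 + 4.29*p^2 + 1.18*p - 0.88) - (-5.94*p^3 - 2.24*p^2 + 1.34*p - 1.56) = 2.05*p^4 + 5.13*p^3 + 6.53*p^2 - 0.16*p + 0.68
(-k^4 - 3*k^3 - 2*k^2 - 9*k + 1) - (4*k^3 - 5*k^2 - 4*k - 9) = -k^4 - 7*k^3 + 3*k^2 - 5*k + 10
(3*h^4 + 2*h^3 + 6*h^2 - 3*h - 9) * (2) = 6*h^4 + 4*h^3 + 12*h^2 - 6*h - 18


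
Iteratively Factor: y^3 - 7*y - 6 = (y - 3)*(y^2 + 3*y + 2) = (y - 3)*(y + 2)*(y + 1)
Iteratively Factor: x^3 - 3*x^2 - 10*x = (x)*(x^2 - 3*x - 10) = x*(x - 5)*(x + 2)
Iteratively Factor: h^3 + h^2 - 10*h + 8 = (h + 4)*(h^2 - 3*h + 2) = (h - 2)*(h + 4)*(h - 1)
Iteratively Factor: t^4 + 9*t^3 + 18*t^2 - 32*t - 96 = (t + 3)*(t^3 + 6*t^2 - 32) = (t - 2)*(t + 3)*(t^2 + 8*t + 16) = (t - 2)*(t + 3)*(t + 4)*(t + 4)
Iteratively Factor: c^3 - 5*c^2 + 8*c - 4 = (c - 2)*(c^2 - 3*c + 2) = (c - 2)*(c - 1)*(c - 2)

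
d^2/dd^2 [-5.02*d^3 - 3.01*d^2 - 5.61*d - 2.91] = -30.12*d - 6.02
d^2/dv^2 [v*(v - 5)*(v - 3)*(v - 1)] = 12*v^2 - 54*v + 46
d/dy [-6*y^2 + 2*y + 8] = 2 - 12*y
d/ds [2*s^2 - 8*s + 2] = 4*s - 8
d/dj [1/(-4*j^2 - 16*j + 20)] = (j + 2)/(2*(j^2 + 4*j - 5)^2)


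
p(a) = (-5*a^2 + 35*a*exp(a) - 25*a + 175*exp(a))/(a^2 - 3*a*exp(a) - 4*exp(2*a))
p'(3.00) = 2.47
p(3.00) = -3.08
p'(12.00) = 0.00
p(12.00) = 0.00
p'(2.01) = 5.12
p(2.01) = -6.68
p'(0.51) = 23.14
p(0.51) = -22.95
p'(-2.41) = 5.91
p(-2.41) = 6.12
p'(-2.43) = 5.77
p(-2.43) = 6.01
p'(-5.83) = 0.74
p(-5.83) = -0.71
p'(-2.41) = 5.91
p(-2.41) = 6.12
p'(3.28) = 2.00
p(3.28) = -2.46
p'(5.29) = 0.39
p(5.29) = -0.44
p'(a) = (35*a*exp(a) - 10*a + 210*exp(a) - 25)/(a^2 - 3*a*exp(a) - 4*exp(2*a)) + (-5*a^2 + 35*a*exp(a) - 25*a + 175*exp(a))*(3*a*exp(a) - 2*a + 8*exp(2*a) + 3*exp(a))/(a^2 - 3*a*exp(a) - 4*exp(2*a))^2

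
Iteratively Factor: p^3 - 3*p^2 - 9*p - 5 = (p + 1)*(p^2 - 4*p - 5) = (p + 1)^2*(p - 5)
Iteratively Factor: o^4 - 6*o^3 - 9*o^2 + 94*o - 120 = (o - 3)*(o^3 - 3*o^2 - 18*o + 40) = (o - 5)*(o - 3)*(o^2 + 2*o - 8) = (o - 5)*(o - 3)*(o + 4)*(o - 2)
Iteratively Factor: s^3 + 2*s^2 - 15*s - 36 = (s - 4)*(s^2 + 6*s + 9) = (s - 4)*(s + 3)*(s + 3)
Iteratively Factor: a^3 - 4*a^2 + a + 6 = (a - 3)*(a^2 - a - 2) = (a - 3)*(a - 2)*(a + 1)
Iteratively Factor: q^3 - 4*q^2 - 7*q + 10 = (q - 5)*(q^2 + q - 2) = (q - 5)*(q + 2)*(q - 1)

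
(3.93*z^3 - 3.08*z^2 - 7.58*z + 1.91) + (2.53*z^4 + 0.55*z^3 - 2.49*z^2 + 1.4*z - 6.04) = 2.53*z^4 + 4.48*z^3 - 5.57*z^2 - 6.18*z - 4.13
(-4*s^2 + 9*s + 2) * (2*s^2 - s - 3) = -8*s^4 + 22*s^3 + 7*s^2 - 29*s - 6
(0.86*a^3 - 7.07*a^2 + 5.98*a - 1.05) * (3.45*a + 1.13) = 2.967*a^4 - 23.4197*a^3 + 12.6419*a^2 + 3.1349*a - 1.1865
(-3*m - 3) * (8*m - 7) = -24*m^2 - 3*m + 21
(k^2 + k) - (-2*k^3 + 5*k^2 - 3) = 2*k^3 - 4*k^2 + k + 3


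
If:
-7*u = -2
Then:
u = 2/7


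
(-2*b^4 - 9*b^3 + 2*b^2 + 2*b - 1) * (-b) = 2*b^5 + 9*b^4 - 2*b^3 - 2*b^2 + b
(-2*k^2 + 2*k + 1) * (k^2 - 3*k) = -2*k^4 + 8*k^3 - 5*k^2 - 3*k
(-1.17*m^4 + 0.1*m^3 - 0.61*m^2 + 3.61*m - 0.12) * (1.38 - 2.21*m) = 2.5857*m^5 - 1.8356*m^4 + 1.4861*m^3 - 8.8199*m^2 + 5.247*m - 0.1656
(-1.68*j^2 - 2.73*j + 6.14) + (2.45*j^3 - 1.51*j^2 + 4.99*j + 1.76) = 2.45*j^3 - 3.19*j^2 + 2.26*j + 7.9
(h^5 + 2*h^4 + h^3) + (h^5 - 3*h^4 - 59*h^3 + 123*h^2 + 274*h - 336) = 2*h^5 - h^4 - 58*h^3 + 123*h^2 + 274*h - 336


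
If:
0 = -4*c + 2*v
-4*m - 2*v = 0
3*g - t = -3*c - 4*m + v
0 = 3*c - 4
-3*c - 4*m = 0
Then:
No Solution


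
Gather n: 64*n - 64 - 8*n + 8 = 56*n - 56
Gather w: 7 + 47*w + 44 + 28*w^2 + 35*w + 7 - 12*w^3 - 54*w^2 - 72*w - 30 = -12*w^3 - 26*w^2 + 10*w + 28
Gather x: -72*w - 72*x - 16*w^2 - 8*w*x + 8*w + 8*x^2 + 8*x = -16*w^2 - 64*w + 8*x^2 + x*(-8*w - 64)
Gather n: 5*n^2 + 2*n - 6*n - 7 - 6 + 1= 5*n^2 - 4*n - 12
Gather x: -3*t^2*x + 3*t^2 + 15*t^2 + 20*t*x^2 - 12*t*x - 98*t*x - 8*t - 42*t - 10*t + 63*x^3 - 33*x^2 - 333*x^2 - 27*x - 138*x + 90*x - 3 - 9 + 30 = 18*t^2 - 60*t + 63*x^3 + x^2*(20*t - 366) + x*(-3*t^2 - 110*t - 75) + 18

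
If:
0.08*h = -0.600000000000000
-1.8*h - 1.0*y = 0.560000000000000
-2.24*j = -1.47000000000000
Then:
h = -7.50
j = 0.66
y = 12.94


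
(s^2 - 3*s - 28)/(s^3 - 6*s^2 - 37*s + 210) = (s + 4)/(s^2 + s - 30)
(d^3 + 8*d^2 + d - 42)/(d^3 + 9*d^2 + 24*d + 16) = (d^3 + 8*d^2 + d - 42)/(d^3 + 9*d^2 + 24*d + 16)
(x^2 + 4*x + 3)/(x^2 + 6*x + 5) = (x + 3)/(x + 5)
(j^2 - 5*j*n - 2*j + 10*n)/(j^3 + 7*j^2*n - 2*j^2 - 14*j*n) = (j - 5*n)/(j*(j + 7*n))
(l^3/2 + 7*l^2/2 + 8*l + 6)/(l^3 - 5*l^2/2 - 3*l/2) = (l^3 + 7*l^2 + 16*l + 12)/(l*(2*l^2 - 5*l - 3))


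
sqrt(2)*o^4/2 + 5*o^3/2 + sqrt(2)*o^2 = o^2*(o + 2*sqrt(2))*(sqrt(2)*o/2 + 1/2)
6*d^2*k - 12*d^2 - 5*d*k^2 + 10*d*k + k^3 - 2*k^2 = (-3*d + k)*(-2*d + k)*(k - 2)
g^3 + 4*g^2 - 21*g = g*(g - 3)*(g + 7)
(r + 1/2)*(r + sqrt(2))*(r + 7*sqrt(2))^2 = r^4 + r^3/2 + 15*sqrt(2)*r^3 + 15*sqrt(2)*r^2/2 + 126*r^2 + 63*r + 98*sqrt(2)*r + 49*sqrt(2)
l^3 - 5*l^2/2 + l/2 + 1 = (l - 2)*(l - 1)*(l + 1/2)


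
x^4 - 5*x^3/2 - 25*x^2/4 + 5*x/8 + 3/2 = (x - 4)*(x - 1/2)*(x + 1/2)*(x + 3/2)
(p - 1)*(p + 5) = p^2 + 4*p - 5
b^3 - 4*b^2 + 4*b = b*(b - 2)^2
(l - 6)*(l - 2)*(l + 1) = l^3 - 7*l^2 + 4*l + 12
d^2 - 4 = (d - 2)*(d + 2)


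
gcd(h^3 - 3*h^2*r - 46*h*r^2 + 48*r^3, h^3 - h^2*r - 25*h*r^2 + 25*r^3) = -h + r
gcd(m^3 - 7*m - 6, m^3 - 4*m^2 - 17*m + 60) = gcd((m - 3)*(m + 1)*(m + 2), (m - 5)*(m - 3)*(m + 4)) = m - 3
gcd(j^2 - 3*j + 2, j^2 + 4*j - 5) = j - 1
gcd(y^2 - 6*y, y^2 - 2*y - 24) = y - 6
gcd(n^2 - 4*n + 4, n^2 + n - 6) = n - 2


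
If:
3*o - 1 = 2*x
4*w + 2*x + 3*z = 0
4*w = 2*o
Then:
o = 1/5 - 3*z/5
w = 1/10 - 3*z/10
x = -9*z/10 - 1/5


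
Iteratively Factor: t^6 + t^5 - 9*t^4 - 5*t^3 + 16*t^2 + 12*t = (t)*(t^5 + t^4 - 9*t^3 - 5*t^2 + 16*t + 12) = t*(t + 1)*(t^4 - 9*t^2 + 4*t + 12) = t*(t - 2)*(t + 1)*(t^3 + 2*t^2 - 5*t - 6) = t*(t - 2)^2*(t + 1)*(t^2 + 4*t + 3) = t*(t - 2)^2*(t + 1)*(t + 3)*(t + 1)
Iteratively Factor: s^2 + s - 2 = (s - 1)*(s + 2)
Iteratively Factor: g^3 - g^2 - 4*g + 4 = (g - 1)*(g^2 - 4) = (g - 1)*(g + 2)*(g - 2)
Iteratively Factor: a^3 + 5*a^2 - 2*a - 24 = (a + 3)*(a^2 + 2*a - 8) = (a + 3)*(a + 4)*(a - 2)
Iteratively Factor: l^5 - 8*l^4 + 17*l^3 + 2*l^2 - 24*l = (l - 3)*(l^4 - 5*l^3 + 2*l^2 + 8*l) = (l - 3)*(l + 1)*(l^3 - 6*l^2 + 8*l) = l*(l - 3)*(l + 1)*(l^2 - 6*l + 8) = l*(l - 3)*(l - 2)*(l + 1)*(l - 4)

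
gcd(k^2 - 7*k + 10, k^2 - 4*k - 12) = 1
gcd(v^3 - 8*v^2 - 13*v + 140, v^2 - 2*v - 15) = v - 5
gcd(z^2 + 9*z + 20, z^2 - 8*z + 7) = 1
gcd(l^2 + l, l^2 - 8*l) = l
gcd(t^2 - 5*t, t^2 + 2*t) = t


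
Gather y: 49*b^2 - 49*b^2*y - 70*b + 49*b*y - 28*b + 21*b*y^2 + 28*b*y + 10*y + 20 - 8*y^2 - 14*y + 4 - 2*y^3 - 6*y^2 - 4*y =49*b^2 - 98*b - 2*y^3 + y^2*(21*b - 14) + y*(-49*b^2 + 77*b - 8) + 24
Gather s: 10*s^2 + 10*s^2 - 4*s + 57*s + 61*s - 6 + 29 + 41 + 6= 20*s^2 + 114*s + 70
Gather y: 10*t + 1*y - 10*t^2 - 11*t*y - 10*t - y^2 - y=-10*t^2 - 11*t*y - y^2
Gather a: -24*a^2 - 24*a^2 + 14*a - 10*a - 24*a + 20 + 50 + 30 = -48*a^2 - 20*a + 100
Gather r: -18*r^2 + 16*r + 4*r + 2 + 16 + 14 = -18*r^2 + 20*r + 32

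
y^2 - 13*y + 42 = (y - 7)*(y - 6)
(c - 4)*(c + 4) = c^2 - 16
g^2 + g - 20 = (g - 4)*(g + 5)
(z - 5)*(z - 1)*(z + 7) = z^3 + z^2 - 37*z + 35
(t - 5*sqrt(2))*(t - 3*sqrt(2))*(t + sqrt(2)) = t^3 - 7*sqrt(2)*t^2 + 14*t + 30*sqrt(2)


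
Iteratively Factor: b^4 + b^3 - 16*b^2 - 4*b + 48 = (b - 3)*(b^3 + 4*b^2 - 4*b - 16) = (b - 3)*(b + 2)*(b^2 + 2*b - 8) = (b - 3)*(b - 2)*(b + 2)*(b + 4)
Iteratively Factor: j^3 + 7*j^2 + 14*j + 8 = (j + 1)*(j^2 + 6*j + 8) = (j + 1)*(j + 4)*(j + 2)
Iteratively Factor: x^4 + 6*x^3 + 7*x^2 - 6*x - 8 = (x + 4)*(x^3 + 2*x^2 - x - 2) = (x + 1)*(x + 4)*(x^2 + x - 2) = (x - 1)*(x + 1)*(x + 4)*(x + 2)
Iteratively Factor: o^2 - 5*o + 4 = (o - 1)*(o - 4)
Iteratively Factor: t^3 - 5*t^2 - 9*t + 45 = (t - 5)*(t^2 - 9) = (t - 5)*(t + 3)*(t - 3)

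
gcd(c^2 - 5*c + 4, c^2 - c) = c - 1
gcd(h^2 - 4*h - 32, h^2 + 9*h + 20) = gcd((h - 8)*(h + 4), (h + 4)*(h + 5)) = h + 4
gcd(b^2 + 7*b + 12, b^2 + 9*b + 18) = b + 3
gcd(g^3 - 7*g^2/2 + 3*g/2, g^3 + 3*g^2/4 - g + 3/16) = g - 1/2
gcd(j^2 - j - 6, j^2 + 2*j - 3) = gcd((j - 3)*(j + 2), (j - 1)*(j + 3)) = 1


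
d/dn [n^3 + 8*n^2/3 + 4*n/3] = 3*n^2 + 16*n/3 + 4/3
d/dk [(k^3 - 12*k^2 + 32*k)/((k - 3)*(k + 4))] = (k^4 + 2*k^3 - 80*k^2 + 288*k - 384)/(k^4 + 2*k^3 - 23*k^2 - 24*k + 144)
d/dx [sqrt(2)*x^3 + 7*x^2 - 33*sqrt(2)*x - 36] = 3*sqrt(2)*x^2 + 14*x - 33*sqrt(2)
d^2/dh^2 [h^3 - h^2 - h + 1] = 6*h - 2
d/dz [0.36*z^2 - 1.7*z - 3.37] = 0.72*z - 1.7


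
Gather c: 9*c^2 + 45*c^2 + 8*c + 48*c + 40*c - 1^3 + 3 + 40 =54*c^2 + 96*c + 42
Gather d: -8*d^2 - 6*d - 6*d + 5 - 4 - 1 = -8*d^2 - 12*d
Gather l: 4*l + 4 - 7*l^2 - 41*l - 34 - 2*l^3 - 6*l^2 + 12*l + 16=-2*l^3 - 13*l^2 - 25*l - 14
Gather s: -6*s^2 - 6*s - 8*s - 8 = -6*s^2 - 14*s - 8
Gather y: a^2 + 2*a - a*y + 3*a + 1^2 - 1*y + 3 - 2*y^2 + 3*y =a^2 + 5*a - 2*y^2 + y*(2 - a) + 4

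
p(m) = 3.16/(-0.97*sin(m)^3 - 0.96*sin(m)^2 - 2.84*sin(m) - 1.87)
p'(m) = 3.16*(2.91*sin(m)^2*cos(m) + 1.92*sin(m)*cos(m) + 2.84*cos(m))/(-0.97*sin(m)^3 - 0.96*sin(m)^2 - 2.84*sin(m) - 1.87)^2 = (9.1956*sin(m)^2 + 6.0672*sin(m) + 8.9744)*cos(m)/(0.97*sin(m)^3 + 0.96*sin(m)^2 + 2.84*sin(m) + 1.87)^2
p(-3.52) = -1.02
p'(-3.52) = -1.21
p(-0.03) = -1.77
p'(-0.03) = 2.76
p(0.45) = -0.94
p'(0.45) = 1.06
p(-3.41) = -1.17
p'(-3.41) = -1.48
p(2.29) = -0.64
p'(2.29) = -0.50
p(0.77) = -0.68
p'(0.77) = 0.59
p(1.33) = -0.49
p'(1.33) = 0.14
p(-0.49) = -4.90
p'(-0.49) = 17.30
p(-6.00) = -1.15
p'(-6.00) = 1.44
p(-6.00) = -1.15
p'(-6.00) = 1.44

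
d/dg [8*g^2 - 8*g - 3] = 16*g - 8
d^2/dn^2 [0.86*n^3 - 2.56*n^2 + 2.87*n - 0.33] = 5.16*n - 5.12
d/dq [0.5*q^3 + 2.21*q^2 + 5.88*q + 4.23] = 1.5*q^2 + 4.42*q + 5.88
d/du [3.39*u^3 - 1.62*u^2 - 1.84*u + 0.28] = 10.17*u^2 - 3.24*u - 1.84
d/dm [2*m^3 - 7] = 6*m^2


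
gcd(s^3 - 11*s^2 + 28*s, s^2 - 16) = s - 4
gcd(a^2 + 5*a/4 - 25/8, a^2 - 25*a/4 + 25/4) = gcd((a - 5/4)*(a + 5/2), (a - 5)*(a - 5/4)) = a - 5/4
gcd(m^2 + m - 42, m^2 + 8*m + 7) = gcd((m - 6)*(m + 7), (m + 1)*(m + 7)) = m + 7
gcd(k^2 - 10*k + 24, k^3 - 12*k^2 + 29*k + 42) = k - 6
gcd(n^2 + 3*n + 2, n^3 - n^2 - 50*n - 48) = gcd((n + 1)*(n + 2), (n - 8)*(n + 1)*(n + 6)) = n + 1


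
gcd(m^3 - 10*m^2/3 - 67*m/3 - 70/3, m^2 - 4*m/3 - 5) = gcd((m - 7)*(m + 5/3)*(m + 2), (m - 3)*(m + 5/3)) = m + 5/3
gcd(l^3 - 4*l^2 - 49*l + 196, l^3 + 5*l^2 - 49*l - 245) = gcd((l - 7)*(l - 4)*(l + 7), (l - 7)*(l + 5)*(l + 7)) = l^2 - 49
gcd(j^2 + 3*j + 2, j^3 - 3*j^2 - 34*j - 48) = j + 2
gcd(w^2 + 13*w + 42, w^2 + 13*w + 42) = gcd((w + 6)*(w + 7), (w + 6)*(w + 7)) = w^2 + 13*w + 42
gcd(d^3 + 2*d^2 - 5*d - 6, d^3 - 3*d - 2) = d^2 - d - 2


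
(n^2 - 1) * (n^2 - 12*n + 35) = n^4 - 12*n^3 + 34*n^2 + 12*n - 35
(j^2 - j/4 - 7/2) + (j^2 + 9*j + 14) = 2*j^2 + 35*j/4 + 21/2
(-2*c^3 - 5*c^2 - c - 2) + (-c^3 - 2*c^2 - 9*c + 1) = -3*c^3 - 7*c^2 - 10*c - 1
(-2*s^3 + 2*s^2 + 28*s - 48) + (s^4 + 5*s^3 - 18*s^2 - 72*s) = s^4 + 3*s^3 - 16*s^2 - 44*s - 48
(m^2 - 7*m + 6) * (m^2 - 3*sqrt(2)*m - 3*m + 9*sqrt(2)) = m^4 - 10*m^3 - 3*sqrt(2)*m^3 + 27*m^2 + 30*sqrt(2)*m^2 - 81*sqrt(2)*m - 18*m + 54*sqrt(2)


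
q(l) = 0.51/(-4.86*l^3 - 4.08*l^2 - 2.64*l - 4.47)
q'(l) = 0.51*(14.58*l^2 + 8.16*l + 2.64)/(-4.86*l^3 - 4.08*l^2 - 2.64*l - 4.47)^2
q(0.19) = -0.10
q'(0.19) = 0.09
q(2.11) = -0.01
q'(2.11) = 0.01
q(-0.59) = -0.15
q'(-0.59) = 0.13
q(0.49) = -0.07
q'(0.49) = 0.10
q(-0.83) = -0.22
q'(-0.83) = 0.56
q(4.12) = -0.00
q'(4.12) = 0.00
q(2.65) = -0.00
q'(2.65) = 0.00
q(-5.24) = 0.00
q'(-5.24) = 0.00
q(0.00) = -0.11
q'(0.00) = 0.07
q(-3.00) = 0.01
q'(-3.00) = 0.01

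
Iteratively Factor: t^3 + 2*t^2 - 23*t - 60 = (t + 3)*(t^2 - t - 20) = (t - 5)*(t + 3)*(t + 4)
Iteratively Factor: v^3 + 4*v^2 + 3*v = (v + 1)*(v^2 + 3*v) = (v + 1)*(v + 3)*(v)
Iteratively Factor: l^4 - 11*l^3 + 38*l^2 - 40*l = (l - 2)*(l^3 - 9*l^2 + 20*l) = l*(l - 2)*(l^2 - 9*l + 20) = l*(l - 5)*(l - 2)*(l - 4)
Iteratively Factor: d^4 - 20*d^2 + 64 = (d + 2)*(d^3 - 2*d^2 - 16*d + 32) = (d + 2)*(d + 4)*(d^2 - 6*d + 8) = (d - 4)*(d + 2)*(d + 4)*(d - 2)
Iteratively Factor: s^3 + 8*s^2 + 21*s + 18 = (s + 3)*(s^2 + 5*s + 6) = (s + 3)^2*(s + 2)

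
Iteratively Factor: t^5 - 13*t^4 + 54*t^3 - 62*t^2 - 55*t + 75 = (t + 1)*(t^4 - 14*t^3 + 68*t^2 - 130*t + 75) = (t - 1)*(t + 1)*(t^3 - 13*t^2 + 55*t - 75) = (t - 3)*(t - 1)*(t + 1)*(t^2 - 10*t + 25) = (t - 5)*(t - 3)*(t - 1)*(t + 1)*(t - 5)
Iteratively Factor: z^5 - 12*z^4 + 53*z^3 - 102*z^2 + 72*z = (z - 2)*(z^4 - 10*z^3 + 33*z^2 - 36*z) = (z - 3)*(z - 2)*(z^3 - 7*z^2 + 12*z) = (z - 3)^2*(z - 2)*(z^2 - 4*z) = z*(z - 3)^2*(z - 2)*(z - 4)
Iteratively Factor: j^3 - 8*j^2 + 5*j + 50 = (j - 5)*(j^2 - 3*j - 10) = (j - 5)^2*(j + 2)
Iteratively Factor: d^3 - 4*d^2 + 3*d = (d - 1)*(d^2 - 3*d) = d*(d - 1)*(d - 3)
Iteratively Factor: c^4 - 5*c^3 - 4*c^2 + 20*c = (c - 2)*(c^3 - 3*c^2 - 10*c) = (c - 5)*(c - 2)*(c^2 + 2*c) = c*(c - 5)*(c - 2)*(c + 2)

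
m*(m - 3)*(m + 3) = m^3 - 9*m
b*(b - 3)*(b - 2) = b^3 - 5*b^2 + 6*b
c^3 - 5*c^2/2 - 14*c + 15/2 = (c - 5)*(c - 1/2)*(c + 3)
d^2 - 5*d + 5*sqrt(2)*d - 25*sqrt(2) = (d - 5)*(d + 5*sqrt(2))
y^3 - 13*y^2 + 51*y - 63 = (y - 7)*(y - 3)^2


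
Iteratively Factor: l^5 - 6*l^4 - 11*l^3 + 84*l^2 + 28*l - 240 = (l + 2)*(l^4 - 8*l^3 + 5*l^2 + 74*l - 120) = (l - 5)*(l + 2)*(l^3 - 3*l^2 - 10*l + 24) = (l - 5)*(l - 2)*(l + 2)*(l^2 - l - 12) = (l - 5)*(l - 2)*(l + 2)*(l + 3)*(l - 4)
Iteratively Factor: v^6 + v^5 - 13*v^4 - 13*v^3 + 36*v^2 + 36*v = (v - 2)*(v^5 + 3*v^4 - 7*v^3 - 27*v^2 - 18*v) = v*(v - 2)*(v^4 + 3*v^3 - 7*v^2 - 27*v - 18) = v*(v - 2)*(v + 3)*(v^3 - 7*v - 6) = v*(v - 3)*(v - 2)*(v + 3)*(v^2 + 3*v + 2) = v*(v - 3)*(v - 2)*(v + 1)*(v + 3)*(v + 2)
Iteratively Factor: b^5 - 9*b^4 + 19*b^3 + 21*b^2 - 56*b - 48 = (b - 3)*(b^4 - 6*b^3 + b^2 + 24*b + 16) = (b - 3)*(b + 1)*(b^3 - 7*b^2 + 8*b + 16) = (b - 4)*(b - 3)*(b + 1)*(b^2 - 3*b - 4) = (b - 4)^2*(b - 3)*(b + 1)*(b + 1)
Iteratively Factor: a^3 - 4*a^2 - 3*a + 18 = (a - 3)*(a^2 - a - 6) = (a - 3)^2*(a + 2)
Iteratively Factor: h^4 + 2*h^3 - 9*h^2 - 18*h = (h)*(h^3 + 2*h^2 - 9*h - 18) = h*(h + 3)*(h^2 - h - 6) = h*(h + 2)*(h + 3)*(h - 3)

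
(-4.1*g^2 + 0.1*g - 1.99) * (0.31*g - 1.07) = -1.271*g^3 + 4.418*g^2 - 0.7239*g + 2.1293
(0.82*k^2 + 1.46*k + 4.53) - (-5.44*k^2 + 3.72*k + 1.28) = 6.26*k^2 - 2.26*k + 3.25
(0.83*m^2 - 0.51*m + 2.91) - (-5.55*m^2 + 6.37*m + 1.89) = 6.38*m^2 - 6.88*m + 1.02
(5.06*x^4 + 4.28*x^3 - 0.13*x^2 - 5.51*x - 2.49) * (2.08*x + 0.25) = 10.5248*x^5 + 10.1674*x^4 + 0.7996*x^3 - 11.4933*x^2 - 6.5567*x - 0.6225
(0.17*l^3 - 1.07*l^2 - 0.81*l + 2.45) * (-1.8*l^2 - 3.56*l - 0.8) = -0.306*l^5 + 1.3208*l^4 + 5.1312*l^3 - 0.6704*l^2 - 8.074*l - 1.96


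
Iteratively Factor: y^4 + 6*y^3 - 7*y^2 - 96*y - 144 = (y + 3)*(y^3 + 3*y^2 - 16*y - 48) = (y + 3)*(y + 4)*(y^2 - y - 12) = (y - 4)*(y + 3)*(y + 4)*(y + 3)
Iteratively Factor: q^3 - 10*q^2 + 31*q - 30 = (q - 3)*(q^2 - 7*q + 10) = (q - 3)*(q - 2)*(q - 5)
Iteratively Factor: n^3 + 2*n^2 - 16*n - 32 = (n + 2)*(n^2 - 16) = (n - 4)*(n + 2)*(n + 4)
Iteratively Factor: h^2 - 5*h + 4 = (h - 4)*(h - 1)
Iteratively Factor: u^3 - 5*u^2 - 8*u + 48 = (u - 4)*(u^2 - u - 12) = (u - 4)^2*(u + 3)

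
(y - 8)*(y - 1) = y^2 - 9*y + 8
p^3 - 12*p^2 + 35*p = p*(p - 7)*(p - 5)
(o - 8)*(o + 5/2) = o^2 - 11*o/2 - 20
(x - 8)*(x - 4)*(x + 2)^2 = x^4 - 8*x^3 - 12*x^2 + 80*x + 128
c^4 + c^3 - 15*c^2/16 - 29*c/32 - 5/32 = (c - 1)*(c + 1/4)*(c + 1/2)*(c + 5/4)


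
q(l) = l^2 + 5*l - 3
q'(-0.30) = 4.40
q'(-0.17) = 4.66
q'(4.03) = 13.06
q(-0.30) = -4.41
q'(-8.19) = -11.38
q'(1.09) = 7.18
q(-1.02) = -7.06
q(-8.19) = 23.13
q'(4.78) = 14.56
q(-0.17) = -3.82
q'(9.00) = 23.00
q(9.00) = 123.00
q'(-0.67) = 3.66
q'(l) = 2*l + 5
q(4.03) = 33.39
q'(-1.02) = 2.96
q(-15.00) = 147.00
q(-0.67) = -5.90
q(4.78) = 43.75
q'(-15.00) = -25.00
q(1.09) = 3.64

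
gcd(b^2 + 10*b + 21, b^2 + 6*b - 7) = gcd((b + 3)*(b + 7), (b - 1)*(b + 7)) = b + 7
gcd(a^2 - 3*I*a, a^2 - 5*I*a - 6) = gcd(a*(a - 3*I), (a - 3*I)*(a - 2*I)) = a - 3*I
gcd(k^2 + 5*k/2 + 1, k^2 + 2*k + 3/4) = k + 1/2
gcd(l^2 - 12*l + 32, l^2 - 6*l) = 1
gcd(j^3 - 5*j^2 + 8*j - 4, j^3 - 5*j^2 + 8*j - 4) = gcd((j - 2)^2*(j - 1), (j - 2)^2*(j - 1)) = j^3 - 5*j^2 + 8*j - 4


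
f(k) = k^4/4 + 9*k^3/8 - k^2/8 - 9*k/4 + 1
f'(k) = k^3 + 27*k^2/8 - k/4 - 9/4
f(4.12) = 140.32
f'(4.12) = 123.94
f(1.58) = 3.13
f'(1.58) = 9.72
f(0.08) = 0.82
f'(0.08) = -2.25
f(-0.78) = 2.24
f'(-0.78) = -0.48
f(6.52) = 744.61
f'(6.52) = 416.76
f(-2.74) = -2.82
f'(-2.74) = 3.20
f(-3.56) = -3.18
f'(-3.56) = -3.70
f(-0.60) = 2.09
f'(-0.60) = -1.10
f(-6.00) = 91.00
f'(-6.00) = -95.25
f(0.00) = 1.00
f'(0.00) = -2.25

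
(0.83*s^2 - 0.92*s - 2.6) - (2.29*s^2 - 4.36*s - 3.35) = -1.46*s^2 + 3.44*s + 0.75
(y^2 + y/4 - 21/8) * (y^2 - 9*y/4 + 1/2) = y^4 - 2*y^3 - 43*y^2/16 + 193*y/32 - 21/16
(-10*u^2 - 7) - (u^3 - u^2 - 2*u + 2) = -u^3 - 9*u^2 + 2*u - 9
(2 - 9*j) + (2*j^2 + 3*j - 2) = 2*j^2 - 6*j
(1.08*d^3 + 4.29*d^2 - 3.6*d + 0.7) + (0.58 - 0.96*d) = 1.08*d^3 + 4.29*d^2 - 4.56*d + 1.28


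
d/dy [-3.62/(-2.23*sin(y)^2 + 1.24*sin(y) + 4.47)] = (4.4888 - 16.1452*sin(y))*cos(y)/(-2.23*sin(y)^2 + 1.24*sin(y) + 4.47)^2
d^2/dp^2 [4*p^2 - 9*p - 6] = 8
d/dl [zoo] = 0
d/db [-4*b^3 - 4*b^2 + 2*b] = -12*b^2 - 8*b + 2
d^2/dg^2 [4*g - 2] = 0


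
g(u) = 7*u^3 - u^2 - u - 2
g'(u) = 21*u^2 - 2*u - 1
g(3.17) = 207.77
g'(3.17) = 203.69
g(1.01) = 3.18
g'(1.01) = 18.40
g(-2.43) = -105.92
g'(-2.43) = 127.86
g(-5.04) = -918.53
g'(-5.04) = 542.51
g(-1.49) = -25.89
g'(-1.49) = 48.60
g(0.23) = -2.20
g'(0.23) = -0.35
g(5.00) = 843.00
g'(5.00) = 514.00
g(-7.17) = -2626.45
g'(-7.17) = 1092.93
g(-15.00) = -23837.00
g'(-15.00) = 4754.00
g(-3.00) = -197.00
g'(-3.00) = 194.00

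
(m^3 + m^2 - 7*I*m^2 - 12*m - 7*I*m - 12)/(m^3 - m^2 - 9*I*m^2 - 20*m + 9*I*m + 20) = (m^2 + m*(1 - 3*I) - 3*I)/(m^2 - m*(1 + 5*I) + 5*I)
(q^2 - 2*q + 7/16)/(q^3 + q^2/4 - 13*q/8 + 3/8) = (4*q - 7)/(2*(2*q^2 + q - 3))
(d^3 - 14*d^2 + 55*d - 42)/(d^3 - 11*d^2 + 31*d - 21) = (d - 6)/(d - 3)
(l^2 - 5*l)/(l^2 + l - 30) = l/(l + 6)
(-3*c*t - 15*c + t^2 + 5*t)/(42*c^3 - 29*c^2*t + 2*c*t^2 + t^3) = (t + 5)/(-14*c^2 + 5*c*t + t^2)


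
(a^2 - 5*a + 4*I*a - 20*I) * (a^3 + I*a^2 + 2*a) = a^5 - 5*a^4 + 5*I*a^4 - 2*a^3 - 25*I*a^3 + 10*a^2 + 8*I*a^2 - 40*I*a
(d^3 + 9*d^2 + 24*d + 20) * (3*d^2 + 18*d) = 3*d^5 + 45*d^4 + 234*d^3 + 492*d^2 + 360*d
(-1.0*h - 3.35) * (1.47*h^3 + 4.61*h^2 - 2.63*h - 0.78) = -1.47*h^4 - 9.5345*h^3 - 12.8135*h^2 + 9.5905*h + 2.613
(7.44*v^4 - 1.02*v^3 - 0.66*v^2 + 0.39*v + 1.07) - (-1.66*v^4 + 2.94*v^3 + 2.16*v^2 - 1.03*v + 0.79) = 9.1*v^4 - 3.96*v^3 - 2.82*v^2 + 1.42*v + 0.28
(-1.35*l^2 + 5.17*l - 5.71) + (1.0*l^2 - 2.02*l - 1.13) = -0.35*l^2 + 3.15*l - 6.84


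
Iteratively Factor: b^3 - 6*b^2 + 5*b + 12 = (b + 1)*(b^2 - 7*b + 12) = (b - 3)*(b + 1)*(b - 4)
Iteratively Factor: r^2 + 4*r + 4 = (r + 2)*(r + 2)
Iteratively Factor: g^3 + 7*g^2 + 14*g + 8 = (g + 2)*(g^2 + 5*g + 4) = (g + 2)*(g + 4)*(g + 1)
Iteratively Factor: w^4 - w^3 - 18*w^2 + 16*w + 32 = (w + 4)*(w^3 - 5*w^2 + 2*w + 8) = (w + 1)*(w + 4)*(w^2 - 6*w + 8) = (w - 2)*(w + 1)*(w + 4)*(w - 4)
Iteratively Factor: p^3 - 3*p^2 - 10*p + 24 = (p - 4)*(p^2 + p - 6) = (p - 4)*(p + 3)*(p - 2)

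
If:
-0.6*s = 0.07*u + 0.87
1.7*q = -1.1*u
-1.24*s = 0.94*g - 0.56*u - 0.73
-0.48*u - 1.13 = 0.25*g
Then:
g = 0.66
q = 1.75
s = -1.13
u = -2.70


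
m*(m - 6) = m^2 - 6*m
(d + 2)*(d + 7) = d^2 + 9*d + 14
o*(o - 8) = o^2 - 8*o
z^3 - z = z*(z - 1)*(z + 1)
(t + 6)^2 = t^2 + 12*t + 36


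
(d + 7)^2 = d^2 + 14*d + 49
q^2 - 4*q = q*(q - 4)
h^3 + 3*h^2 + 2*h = h*(h + 1)*(h + 2)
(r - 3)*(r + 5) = r^2 + 2*r - 15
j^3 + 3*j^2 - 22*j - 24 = (j - 4)*(j + 1)*(j + 6)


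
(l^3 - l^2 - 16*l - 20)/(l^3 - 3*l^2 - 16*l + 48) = (l^3 - l^2 - 16*l - 20)/(l^3 - 3*l^2 - 16*l + 48)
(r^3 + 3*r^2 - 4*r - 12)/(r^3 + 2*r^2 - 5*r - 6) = (r + 2)/(r + 1)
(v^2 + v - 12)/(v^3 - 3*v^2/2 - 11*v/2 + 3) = 2*(v + 4)/(2*v^2 + 3*v - 2)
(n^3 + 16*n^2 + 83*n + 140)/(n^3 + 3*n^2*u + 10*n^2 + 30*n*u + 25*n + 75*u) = (n^2 + 11*n + 28)/(n^2 + 3*n*u + 5*n + 15*u)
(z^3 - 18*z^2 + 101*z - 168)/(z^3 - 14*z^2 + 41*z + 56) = (z - 3)/(z + 1)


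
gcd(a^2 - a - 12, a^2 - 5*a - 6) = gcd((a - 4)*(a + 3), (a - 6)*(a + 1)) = 1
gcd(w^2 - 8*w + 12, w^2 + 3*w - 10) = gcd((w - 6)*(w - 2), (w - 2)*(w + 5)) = w - 2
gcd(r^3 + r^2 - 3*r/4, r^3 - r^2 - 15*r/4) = r^2 + 3*r/2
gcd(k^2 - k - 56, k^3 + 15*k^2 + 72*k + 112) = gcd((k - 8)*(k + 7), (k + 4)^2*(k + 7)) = k + 7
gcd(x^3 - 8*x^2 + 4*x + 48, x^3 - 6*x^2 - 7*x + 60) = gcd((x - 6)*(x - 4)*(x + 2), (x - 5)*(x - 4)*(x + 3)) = x - 4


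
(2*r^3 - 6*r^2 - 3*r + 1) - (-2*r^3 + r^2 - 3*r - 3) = 4*r^3 - 7*r^2 + 4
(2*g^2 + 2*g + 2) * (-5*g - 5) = -10*g^3 - 20*g^2 - 20*g - 10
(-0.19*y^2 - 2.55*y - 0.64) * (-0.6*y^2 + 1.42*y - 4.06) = 0.114*y^4 + 1.2602*y^3 - 2.4656*y^2 + 9.4442*y + 2.5984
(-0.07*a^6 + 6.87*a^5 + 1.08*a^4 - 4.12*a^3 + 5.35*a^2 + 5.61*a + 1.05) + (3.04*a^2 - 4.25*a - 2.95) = -0.07*a^6 + 6.87*a^5 + 1.08*a^4 - 4.12*a^3 + 8.39*a^2 + 1.36*a - 1.9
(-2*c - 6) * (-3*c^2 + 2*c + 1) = 6*c^3 + 14*c^2 - 14*c - 6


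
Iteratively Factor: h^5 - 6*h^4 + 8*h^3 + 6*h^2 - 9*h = (h - 1)*(h^4 - 5*h^3 + 3*h^2 + 9*h) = (h - 1)*(h + 1)*(h^3 - 6*h^2 + 9*h) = (h - 3)*(h - 1)*(h + 1)*(h^2 - 3*h) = h*(h - 3)*(h - 1)*(h + 1)*(h - 3)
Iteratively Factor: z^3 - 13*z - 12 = (z + 3)*(z^2 - 3*z - 4) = (z + 1)*(z + 3)*(z - 4)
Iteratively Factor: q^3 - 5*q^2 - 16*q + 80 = (q + 4)*(q^2 - 9*q + 20) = (q - 4)*(q + 4)*(q - 5)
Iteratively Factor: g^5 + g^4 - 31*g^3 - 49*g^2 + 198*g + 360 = (g + 2)*(g^4 - g^3 - 29*g^2 + 9*g + 180) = (g - 5)*(g + 2)*(g^3 + 4*g^2 - 9*g - 36) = (g - 5)*(g + 2)*(g + 4)*(g^2 - 9) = (g - 5)*(g + 2)*(g + 3)*(g + 4)*(g - 3)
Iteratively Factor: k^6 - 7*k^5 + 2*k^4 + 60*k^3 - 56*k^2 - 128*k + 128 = (k + 2)*(k^5 - 9*k^4 + 20*k^3 + 20*k^2 - 96*k + 64) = (k - 4)*(k + 2)*(k^4 - 5*k^3 + 20*k - 16) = (k - 4)*(k - 2)*(k + 2)*(k^3 - 3*k^2 - 6*k + 8) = (k - 4)*(k - 2)*(k + 2)^2*(k^2 - 5*k + 4) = (k - 4)^2*(k - 2)*(k + 2)^2*(k - 1)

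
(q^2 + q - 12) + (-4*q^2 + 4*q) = -3*q^2 + 5*q - 12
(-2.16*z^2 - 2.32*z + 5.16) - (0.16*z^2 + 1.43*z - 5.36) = -2.32*z^2 - 3.75*z + 10.52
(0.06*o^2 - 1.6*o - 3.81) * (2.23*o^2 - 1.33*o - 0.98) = 0.1338*o^4 - 3.6478*o^3 - 6.4271*o^2 + 6.6353*o + 3.7338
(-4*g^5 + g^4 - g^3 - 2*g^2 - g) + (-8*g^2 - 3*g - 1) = -4*g^5 + g^4 - g^3 - 10*g^2 - 4*g - 1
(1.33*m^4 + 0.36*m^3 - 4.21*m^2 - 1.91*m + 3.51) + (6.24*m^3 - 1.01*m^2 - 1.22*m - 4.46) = 1.33*m^4 + 6.6*m^3 - 5.22*m^2 - 3.13*m - 0.95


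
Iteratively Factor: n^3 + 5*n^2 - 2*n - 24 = (n - 2)*(n^2 + 7*n + 12) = (n - 2)*(n + 4)*(n + 3)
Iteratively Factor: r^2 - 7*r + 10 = (r - 5)*(r - 2)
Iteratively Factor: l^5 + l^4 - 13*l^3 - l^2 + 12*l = (l + 4)*(l^4 - 3*l^3 - l^2 + 3*l) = (l - 1)*(l + 4)*(l^3 - 2*l^2 - 3*l) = l*(l - 1)*(l + 4)*(l^2 - 2*l - 3) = l*(l - 1)*(l + 1)*(l + 4)*(l - 3)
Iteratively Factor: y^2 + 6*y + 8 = (y + 2)*(y + 4)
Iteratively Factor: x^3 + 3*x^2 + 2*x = (x + 2)*(x^2 + x) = x*(x + 2)*(x + 1)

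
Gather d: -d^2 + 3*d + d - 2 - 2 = -d^2 + 4*d - 4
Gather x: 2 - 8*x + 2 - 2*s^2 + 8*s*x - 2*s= -2*s^2 - 2*s + x*(8*s - 8) + 4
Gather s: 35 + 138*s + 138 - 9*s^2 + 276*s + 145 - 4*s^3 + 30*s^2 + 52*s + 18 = -4*s^3 + 21*s^2 + 466*s + 336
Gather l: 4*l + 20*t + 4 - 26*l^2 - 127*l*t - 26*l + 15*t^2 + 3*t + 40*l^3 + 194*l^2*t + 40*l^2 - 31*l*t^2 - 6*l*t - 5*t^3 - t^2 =40*l^3 + l^2*(194*t + 14) + l*(-31*t^2 - 133*t - 22) - 5*t^3 + 14*t^2 + 23*t + 4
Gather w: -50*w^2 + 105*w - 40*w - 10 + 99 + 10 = -50*w^2 + 65*w + 99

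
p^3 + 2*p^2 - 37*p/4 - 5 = (p - 5/2)*(p + 1/2)*(p + 4)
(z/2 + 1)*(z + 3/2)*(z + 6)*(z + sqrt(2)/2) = z^4/2 + sqrt(2)*z^3/4 + 19*z^3/4 + 19*sqrt(2)*z^2/8 + 12*z^2 + 6*sqrt(2)*z + 9*z + 9*sqrt(2)/2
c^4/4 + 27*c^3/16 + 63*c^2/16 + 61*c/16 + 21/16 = (c/4 + 1/4)*(c + 1)*(c + 7/4)*(c + 3)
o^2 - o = o*(o - 1)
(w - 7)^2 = w^2 - 14*w + 49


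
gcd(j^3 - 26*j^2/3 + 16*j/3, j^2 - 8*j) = j^2 - 8*j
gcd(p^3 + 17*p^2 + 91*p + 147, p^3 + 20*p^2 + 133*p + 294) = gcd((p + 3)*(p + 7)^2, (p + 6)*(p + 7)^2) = p^2 + 14*p + 49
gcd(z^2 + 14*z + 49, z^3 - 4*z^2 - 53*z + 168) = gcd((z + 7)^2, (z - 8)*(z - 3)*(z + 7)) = z + 7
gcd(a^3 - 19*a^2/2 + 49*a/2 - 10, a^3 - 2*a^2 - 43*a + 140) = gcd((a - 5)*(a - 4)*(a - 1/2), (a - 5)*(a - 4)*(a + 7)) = a^2 - 9*a + 20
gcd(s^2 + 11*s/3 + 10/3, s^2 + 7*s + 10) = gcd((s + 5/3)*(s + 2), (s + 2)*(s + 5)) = s + 2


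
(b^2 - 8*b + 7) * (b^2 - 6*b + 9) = b^4 - 14*b^3 + 64*b^2 - 114*b + 63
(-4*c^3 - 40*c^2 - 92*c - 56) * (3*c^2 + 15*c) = -12*c^5 - 180*c^4 - 876*c^3 - 1548*c^2 - 840*c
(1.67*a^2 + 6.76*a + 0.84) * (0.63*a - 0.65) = 1.0521*a^3 + 3.1733*a^2 - 3.8648*a - 0.546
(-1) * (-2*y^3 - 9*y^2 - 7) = 2*y^3 + 9*y^2 + 7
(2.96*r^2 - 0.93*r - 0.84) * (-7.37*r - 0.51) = -21.8152*r^3 + 5.3445*r^2 + 6.6651*r + 0.4284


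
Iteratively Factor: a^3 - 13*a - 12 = (a + 3)*(a^2 - 3*a - 4) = (a + 1)*(a + 3)*(a - 4)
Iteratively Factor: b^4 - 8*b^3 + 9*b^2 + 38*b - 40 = (b - 4)*(b^3 - 4*b^2 - 7*b + 10) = (b - 4)*(b + 2)*(b^2 - 6*b + 5) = (b - 4)*(b - 1)*(b + 2)*(b - 5)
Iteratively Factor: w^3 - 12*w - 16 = (w - 4)*(w^2 + 4*w + 4) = (w - 4)*(w + 2)*(w + 2)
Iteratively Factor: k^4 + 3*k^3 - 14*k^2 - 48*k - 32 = (k - 4)*(k^3 + 7*k^2 + 14*k + 8) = (k - 4)*(k + 2)*(k^2 + 5*k + 4) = (k - 4)*(k + 1)*(k + 2)*(k + 4)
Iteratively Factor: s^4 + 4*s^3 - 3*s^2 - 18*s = (s + 3)*(s^3 + s^2 - 6*s) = s*(s + 3)*(s^2 + s - 6) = s*(s - 2)*(s + 3)*(s + 3)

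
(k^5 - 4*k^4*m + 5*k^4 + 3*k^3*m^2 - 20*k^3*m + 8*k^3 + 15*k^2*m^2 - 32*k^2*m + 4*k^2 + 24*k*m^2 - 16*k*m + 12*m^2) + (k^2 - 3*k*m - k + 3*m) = k^5 - 4*k^4*m + 5*k^4 + 3*k^3*m^2 - 20*k^3*m + 8*k^3 + 15*k^2*m^2 - 32*k^2*m + 5*k^2 + 24*k*m^2 - 19*k*m - k + 12*m^2 + 3*m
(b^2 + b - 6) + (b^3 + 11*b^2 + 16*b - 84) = b^3 + 12*b^2 + 17*b - 90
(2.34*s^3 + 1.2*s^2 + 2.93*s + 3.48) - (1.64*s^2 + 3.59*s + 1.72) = 2.34*s^3 - 0.44*s^2 - 0.66*s + 1.76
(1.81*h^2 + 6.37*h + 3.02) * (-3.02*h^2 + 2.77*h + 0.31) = -5.4662*h^4 - 14.2237*h^3 + 9.0856*h^2 + 10.3401*h + 0.9362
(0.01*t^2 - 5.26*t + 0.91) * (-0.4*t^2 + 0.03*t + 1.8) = -0.004*t^4 + 2.1043*t^3 - 0.5038*t^2 - 9.4407*t + 1.638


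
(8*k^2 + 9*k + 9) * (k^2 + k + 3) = 8*k^4 + 17*k^3 + 42*k^2 + 36*k + 27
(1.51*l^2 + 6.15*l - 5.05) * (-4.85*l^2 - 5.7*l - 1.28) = -7.3235*l^4 - 38.4345*l^3 - 12.4953*l^2 + 20.913*l + 6.464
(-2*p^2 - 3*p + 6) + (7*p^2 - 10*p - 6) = 5*p^2 - 13*p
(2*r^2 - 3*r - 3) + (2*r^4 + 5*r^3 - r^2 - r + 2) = 2*r^4 + 5*r^3 + r^2 - 4*r - 1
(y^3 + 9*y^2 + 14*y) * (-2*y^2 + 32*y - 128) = -2*y^5 + 14*y^4 + 132*y^3 - 704*y^2 - 1792*y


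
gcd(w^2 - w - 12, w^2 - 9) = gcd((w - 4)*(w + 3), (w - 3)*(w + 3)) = w + 3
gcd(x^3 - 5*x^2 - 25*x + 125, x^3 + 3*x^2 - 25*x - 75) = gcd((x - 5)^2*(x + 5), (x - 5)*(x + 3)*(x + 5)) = x^2 - 25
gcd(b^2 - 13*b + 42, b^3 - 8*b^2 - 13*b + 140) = b - 7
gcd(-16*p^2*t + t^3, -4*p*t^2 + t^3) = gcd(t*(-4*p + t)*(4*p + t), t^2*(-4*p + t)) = 4*p*t - t^2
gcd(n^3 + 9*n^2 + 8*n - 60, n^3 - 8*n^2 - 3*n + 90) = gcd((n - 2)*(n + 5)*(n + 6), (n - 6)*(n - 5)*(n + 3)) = 1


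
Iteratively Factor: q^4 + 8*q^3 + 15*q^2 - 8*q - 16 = (q + 4)*(q^3 + 4*q^2 - q - 4) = (q + 4)^2*(q^2 - 1) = (q + 1)*(q + 4)^2*(q - 1)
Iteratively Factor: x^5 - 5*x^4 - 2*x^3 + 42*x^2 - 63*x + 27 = (x - 3)*(x^4 - 2*x^3 - 8*x^2 + 18*x - 9) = (x - 3)*(x - 1)*(x^3 - x^2 - 9*x + 9) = (x - 3)*(x - 1)^2*(x^2 - 9) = (x - 3)*(x - 1)^2*(x + 3)*(x - 3)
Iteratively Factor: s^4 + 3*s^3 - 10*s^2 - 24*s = (s)*(s^3 + 3*s^2 - 10*s - 24) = s*(s - 3)*(s^2 + 6*s + 8) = s*(s - 3)*(s + 4)*(s + 2)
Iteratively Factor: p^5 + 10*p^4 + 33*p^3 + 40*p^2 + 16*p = (p + 1)*(p^4 + 9*p^3 + 24*p^2 + 16*p) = (p + 1)^2*(p^3 + 8*p^2 + 16*p) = (p + 1)^2*(p + 4)*(p^2 + 4*p) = p*(p + 1)^2*(p + 4)*(p + 4)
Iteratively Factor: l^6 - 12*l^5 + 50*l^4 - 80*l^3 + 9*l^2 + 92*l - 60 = (l - 2)*(l^5 - 10*l^4 + 30*l^3 - 20*l^2 - 31*l + 30) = (l - 2)^2*(l^4 - 8*l^3 + 14*l^2 + 8*l - 15) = (l - 2)^2*(l + 1)*(l^3 - 9*l^2 + 23*l - 15) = (l - 5)*(l - 2)^2*(l + 1)*(l^2 - 4*l + 3) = (l - 5)*(l - 2)^2*(l - 1)*(l + 1)*(l - 3)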